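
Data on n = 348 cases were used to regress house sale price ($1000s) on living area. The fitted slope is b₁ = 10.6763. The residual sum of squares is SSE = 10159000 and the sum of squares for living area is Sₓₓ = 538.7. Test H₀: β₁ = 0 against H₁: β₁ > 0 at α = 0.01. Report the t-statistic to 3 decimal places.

MSE = SSE/(n − 2) = 10159000/346 = 29361.3.
SE(b₁) = √(MSE/Sₓₓ) = √(29361.3/538.7) = 7.38268.
t = 10.6763 / 7.38268 = 1.446.
df = n − 2 = 346.
One-sided p ≈ 0.0745, which is ≥ 0.01, so fail to reject H₀.
The data do not give significant evidence that the true slope on living area is positive.

t = 1.446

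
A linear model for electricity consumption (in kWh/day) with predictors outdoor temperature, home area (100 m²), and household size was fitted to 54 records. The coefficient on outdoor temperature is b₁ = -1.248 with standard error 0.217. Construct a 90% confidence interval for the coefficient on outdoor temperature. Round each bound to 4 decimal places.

(-1.6117, -0.8843)

df = n − k − 1 = 54 − 3 − 1 = 50.
t* = t_{0.05, 50} = 1.675905.
Margin = t* × SE = 1.675905 × 0.217 = 0.363671.
CI: -1.248 ± 0.363671 → (-1.6117, -0.8843).
With 90% confidence, each one-unit increase in outdoor temperature is associated with a change of between -1.6117 and -0.8843 kWh/day in electricity consumption, holding the other predictors fixed.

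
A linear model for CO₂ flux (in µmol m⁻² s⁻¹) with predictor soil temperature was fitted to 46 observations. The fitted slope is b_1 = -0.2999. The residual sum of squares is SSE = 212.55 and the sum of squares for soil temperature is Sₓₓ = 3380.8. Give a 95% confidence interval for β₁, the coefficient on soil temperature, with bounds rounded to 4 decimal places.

MSE = SSE/(n − 2) = 212.55/44 = 4.83068.
SE(b_1) = √(MSE/Sₓₓ) = √(4.83068/3380.8) = 0.0378002.
df = n − 2 = 44.
t* = t_{0.025, 44} = 2.015368.
Margin = t* × SE = 2.015368 × 0.0378002 = 0.076181.
CI: -0.2999 ± 0.076181 → (-0.3761, -0.2237).
With 95% confidence, each one-unit increase in soil temperature is associated with a change of between -0.3761 and -0.2237 µmol m⁻² s⁻¹ in CO₂ flux.

(-0.3761, -0.2237)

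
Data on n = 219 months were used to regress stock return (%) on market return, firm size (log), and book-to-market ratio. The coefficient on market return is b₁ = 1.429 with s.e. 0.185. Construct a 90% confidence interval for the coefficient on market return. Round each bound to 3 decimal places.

df = n − k − 1 = 219 − 3 − 1 = 215.
t* = t_{0.05, 215} = 1.651972.
Margin = t* × SE = 1.651972 × 0.185 = 0.30561.
CI: 1.429 ± 0.30561 → (1.123, 1.735).
With 90% confidence, each one-unit increase in market return is associated with a change of between 1.123 and 1.735 % in stock return, holding the other predictors fixed.

(1.123, 1.735)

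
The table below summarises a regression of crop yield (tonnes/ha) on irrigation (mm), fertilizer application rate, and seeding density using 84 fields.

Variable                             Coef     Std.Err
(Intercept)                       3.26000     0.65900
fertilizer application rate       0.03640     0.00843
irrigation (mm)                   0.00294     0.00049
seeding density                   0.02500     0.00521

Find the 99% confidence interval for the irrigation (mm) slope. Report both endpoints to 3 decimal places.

(0.002, 0.004)

Read off: b = 0.00294, SE = 0.00049 for irrigation (mm).
df = n − k − 1 = 84 − 3 − 1 = 80.
t* = t_{0.005, 80} = 2.638691.
Margin = t* × SE = 2.638691 × 0.00049 = 0.00129.
CI: 0.00294 ± 0.00129 → (0.002, 0.004).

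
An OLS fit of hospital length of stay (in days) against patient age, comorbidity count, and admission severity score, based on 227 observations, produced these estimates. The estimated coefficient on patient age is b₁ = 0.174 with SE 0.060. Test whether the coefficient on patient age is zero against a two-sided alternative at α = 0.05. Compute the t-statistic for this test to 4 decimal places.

H₀: β₁ = 0 vs H₁: β₁ ≠ 0.
t = (b₁ − β₁⁰)/SE = 0.174 / 0.060 = 2.9000.
df = n − k − 1 = 227 − 3 − 1 = 223.
Two-sided p ≈ 0.0041, which is < 0.05, so reject H₀.
There is evidence that patient age is associated with hospital length of stay, holding the other predictors fixed.

t = 2.9000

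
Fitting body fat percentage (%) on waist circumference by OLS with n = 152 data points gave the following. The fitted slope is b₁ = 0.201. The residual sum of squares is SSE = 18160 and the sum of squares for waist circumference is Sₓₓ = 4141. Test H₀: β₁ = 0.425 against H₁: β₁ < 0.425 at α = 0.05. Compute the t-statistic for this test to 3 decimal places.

MSE = SSE/(n − 2) = 18160/150 = 121.067.
SE(b₁) = √(MSE/Sₓₓ) = √(121.067/4141) = 0.170986.
t = (0.201 − 0.425) / 0.170986 = -1.310.
df = n − 2 = 150.
One-sided p ≈ 0.0961, which is ≥ 0.05, so fail to reject H₀.
The data do not give significant evidence that the true slope on waist circumference is below 0.425 % per unit.

t = -1.310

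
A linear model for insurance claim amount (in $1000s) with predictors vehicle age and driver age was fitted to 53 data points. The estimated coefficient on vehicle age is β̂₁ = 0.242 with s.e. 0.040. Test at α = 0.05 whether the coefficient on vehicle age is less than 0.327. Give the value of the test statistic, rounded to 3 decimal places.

t = -2.125

H₀: β₁ = 0.327 vs H₁: β₁ < 0.327.
t = (β̂₁ − β₁⁰)/SE = (0.242 − 0.327) / 0.040 = -2.125.
df = n − k − 1 = 53 − 2 − 1 = 50.
One-sided p ≈ 0.0193, which is < 0.05, so reject H₀.
There is evidence that the true slope on vehicle age is below 0.327 $1000s per unit, holding the other predictors fixed.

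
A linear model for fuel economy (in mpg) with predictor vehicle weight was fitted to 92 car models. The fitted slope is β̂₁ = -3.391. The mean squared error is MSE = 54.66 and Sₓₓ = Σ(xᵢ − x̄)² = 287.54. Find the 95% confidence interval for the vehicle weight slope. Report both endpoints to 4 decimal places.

(-4.2572, -2.5248)

SE(β̂₁) = √(MSE/Sₓₓ) = √(54.66/287.54) = 0.435999.
df = n − 2 = 90.
t* = t_{0.025, 90} = 1.986675.
Margin = t* × SE = 1.986675 × 0.435999 = 0.866188.
CI: -3.391 ± 0.866188 → (-4.2572, -2.5248).
With 95% confidence, each one-unit increase in vehicle weight is associated with a change of between -4.2572 and -2.5248 mpg in fuel economy.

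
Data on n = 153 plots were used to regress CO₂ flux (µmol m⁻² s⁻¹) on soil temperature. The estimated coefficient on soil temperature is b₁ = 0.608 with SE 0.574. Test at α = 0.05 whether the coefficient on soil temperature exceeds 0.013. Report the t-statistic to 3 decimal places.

t = 1.037

H₀: β₁ = 0.013 vs H₁: β₁ > 0.013.
t = (b₁ − β₁⁰)/SE = (0.608 − 0.013) / 0.574 = 1.037.
df = n − 2 = 153 − 2 = 151.
One-sided p ≈ 0.1508, which is ≥ 0.05, so fail to reject H₀.
The data do not give significant evidence that the true slope on soil temperature exceeds 0.013 µmol m⁻² s⁻¹ per unit.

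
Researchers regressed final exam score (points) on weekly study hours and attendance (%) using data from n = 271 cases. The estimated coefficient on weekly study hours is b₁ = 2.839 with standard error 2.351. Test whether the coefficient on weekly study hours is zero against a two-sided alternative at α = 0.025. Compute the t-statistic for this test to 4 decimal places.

H₀: β₁ = 0 vs H₁: β₁ ≠ 0.
t = (b₁ − β₁⁰)/SE = 2.839 / 2.351 = 1.2076.
df = n − k − 1 = 271 − 2 − 1 = 268.
Two-sided p ≈ 0.2283, which is ≥ 0.025, so fail to reject H₀.
The data do not give significant evidence of an association between weekly study hours and final exam score, after adjusting for the other predictors.

t = 1.2076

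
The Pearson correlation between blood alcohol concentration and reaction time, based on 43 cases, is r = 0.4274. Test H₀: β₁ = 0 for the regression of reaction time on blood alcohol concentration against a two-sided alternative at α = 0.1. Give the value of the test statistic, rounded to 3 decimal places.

t = r·√(n − 2)/√(1 − r²) = 0.4274·√41/√0.817329 = 3.027.
df = n − 2 = 41.
Two-sided p ≈ 0.0043, which is < 0.1, so reject H₀.
There is evidence of a linear association between blood alcohol concentration and reaction time.

t = 3.027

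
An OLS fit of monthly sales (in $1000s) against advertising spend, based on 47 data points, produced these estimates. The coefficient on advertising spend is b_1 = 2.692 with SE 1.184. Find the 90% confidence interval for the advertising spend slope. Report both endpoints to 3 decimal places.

df = n − 2 = 47 − 2 = 45.
t* = t_{0.05, 45} = 1.679427.
Margin = t* × SE = 1.679427 × 1.184 = 1.98844.
CI: 2.692 ± 1.98844 → (0.704, 4.680).
With 90% confidence, each one-unit increase in advertising spend is associated with a change of between 0.704 and 4.680 $1000s in monthly sales.

(0.704, 4.680)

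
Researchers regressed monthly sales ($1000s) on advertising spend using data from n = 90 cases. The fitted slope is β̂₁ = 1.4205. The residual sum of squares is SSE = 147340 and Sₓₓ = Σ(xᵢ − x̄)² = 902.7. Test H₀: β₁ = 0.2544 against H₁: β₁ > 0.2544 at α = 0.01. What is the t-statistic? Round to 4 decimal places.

MSE = SSE/(n − 2) = 147340/88 = 1674.32.
SE(β̂₁) = √(MSE/Sₓₓ) = √(1674.32/902.7) = 1.36191.
t = (1.4205 − 0.2544) / 1.36191 = 0.8562.
df = n − 2 = 88.
One-sided p ≈ 0.1971, which is ≥ 0.01, so fail to reject H₀.
The data do not give significant evidence that the true slope on advertising spend exceeds 0.2544 $1000s per unit.

t = 0.8562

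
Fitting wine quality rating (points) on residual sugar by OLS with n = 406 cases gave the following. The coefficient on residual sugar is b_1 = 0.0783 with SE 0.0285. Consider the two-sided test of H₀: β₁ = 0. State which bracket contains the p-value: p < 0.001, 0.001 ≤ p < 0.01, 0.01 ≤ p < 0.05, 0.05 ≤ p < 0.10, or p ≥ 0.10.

0.001 ≤ p < 0.01

t = 0.0783 / 0.0285 = 2.747.
df = n − 2 = 406 − 2 = 404.
Two-sided p = 2·P(T_{404} > |t|) ≈ 0.0063.
So 0.001 ≤ p < 0.01.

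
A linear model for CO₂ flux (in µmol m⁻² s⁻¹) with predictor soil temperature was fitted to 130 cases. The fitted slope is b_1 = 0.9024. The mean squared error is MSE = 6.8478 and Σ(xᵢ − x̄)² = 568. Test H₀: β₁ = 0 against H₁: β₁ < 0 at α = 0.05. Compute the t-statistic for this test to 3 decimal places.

t = 8.219

SE(b_1) = √(MSE/Sₓₓ) = √(6.8478/568) = 0.1098.
t = 0.9024 / 0.1098 = 8.219.
df = n − 2 = 128.
One-sided p ≈ 1.0000, which is ≥ 0.05, so fail to reject H₀.
The data do not give significant evidence that the true slope on soil temperature is negative.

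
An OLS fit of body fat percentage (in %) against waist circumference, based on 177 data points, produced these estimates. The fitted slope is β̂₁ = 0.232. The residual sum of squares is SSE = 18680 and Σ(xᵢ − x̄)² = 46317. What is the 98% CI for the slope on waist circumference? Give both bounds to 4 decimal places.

(0.1193, 0.3447)

MSE = SSE/(n − 2) = 18680/175 = 106.743.
SE(β̂₁) = √(MSE/Sₓₓ) = √(106.743/46317) = 0.0480064.
df = n − 2 = 175.
t* = t_{0.01, 175} = 2.347845.
Margin = t* × SE = 2.347845 × 0.0480064 = 0.112712.
CI: 0.232 ± 0.112712 → (0.1193, 0.3447).
With 98% confidence, each one-unit increase in waist circumference is associated with a change of between 0.1193 and 0.3447 % in body fat percentage.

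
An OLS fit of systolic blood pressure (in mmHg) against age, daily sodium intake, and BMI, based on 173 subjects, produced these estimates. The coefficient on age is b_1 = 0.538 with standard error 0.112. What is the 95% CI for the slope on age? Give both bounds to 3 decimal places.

(0.317, 0.759)

df = n − k − 1 = 173 − 3 − 1 = 169.
t* = t_{0.025, 169} = 1.9741.
Margin = t* × SE = 1.9741 × 0.112 = 0.22110.
CI: 0.538 ± 0.22110 → (0.317, 0.759).
With 95% confidence, each one-unit increase in age is associated with a change of between 0.317 and 0.759 mmHg in systolic blood pressure, holding the other predictors fixed.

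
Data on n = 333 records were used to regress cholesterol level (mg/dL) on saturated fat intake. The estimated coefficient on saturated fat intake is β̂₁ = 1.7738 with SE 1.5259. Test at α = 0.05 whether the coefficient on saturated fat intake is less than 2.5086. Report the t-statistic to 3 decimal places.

H₀: β₁ = 2.5086 vs H₁: β₁ < 2.5086.
t = (β̂₁ − β₁⁰)/SE = (1.7738 − 2.5086) / 1.5259 = -0.482.
df = n − 2 = 333 − 2 = 331.
One-sided p ≈ 0.3152, which is ≥ 0.05, so fail to reject H₀.
The data do not give significant evidence that the true slope on saturated fat intake is below 2.5086 mg/dL per unit.

t = -0.482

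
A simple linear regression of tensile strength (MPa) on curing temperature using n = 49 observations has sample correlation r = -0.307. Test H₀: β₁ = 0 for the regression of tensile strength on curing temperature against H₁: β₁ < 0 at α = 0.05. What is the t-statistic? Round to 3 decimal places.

t = r·√(n − 2)/√(1 − r²) = -0.307·√47/√0.905751 = -2.211.
df = n − 2 = 47.
One-sided p ≈ 0.0160, which is < 0.05, so reject H₀.
There is evidence of a linear association between curing temperature and tensile strength.

t = -2.211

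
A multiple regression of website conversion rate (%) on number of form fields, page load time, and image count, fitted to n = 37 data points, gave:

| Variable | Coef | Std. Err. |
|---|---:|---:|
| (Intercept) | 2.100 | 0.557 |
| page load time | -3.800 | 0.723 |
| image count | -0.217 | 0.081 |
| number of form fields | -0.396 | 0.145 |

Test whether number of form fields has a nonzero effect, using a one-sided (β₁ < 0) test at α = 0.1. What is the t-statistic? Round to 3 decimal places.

Read off: b = -0.396, SE = 0.145 for number of form fields.
H₀: β₁ = 0 vs H₁: β₁ < 0.
t = -0.396 / 0.145 = -2.731.
df = n − k − 1 = 37 − 3 − 1 = 33.
One-sided p ≈ 0.0050, which is < 0.1, so reject H₀.
There is evidence that the true slope on number of form fields is negative, holding the other predictors fixed.

t = -2.731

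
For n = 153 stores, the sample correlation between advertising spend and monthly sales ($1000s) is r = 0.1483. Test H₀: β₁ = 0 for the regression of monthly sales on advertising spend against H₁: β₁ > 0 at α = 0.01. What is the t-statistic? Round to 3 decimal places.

t = r·√(n − 2)/√(1 − r²) = 0.1483·√151/√0.978007 = 1.843.
df = n − 2 = 151.
One-sided p ≈ 0.0337, which is ≥ 0.01, so fail to reject H₀.
The data do not give significant evidence of a linear association between advertising spend and monthly sales.

t = 1.843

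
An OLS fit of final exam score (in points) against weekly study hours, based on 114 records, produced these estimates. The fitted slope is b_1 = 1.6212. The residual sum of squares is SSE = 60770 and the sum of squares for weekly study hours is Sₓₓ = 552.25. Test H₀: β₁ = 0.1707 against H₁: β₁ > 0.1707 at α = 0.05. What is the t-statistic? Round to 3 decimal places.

t = 1.463

MSE = SSE/(n − 2) = 60770/112 = 542.589.
SE(b_1) = √(MSE/Sₓₓ) = √(542.589/552.25) = 0.991215.
t = (1.6212 − 0.1707) / 0.991215 = 1.463.
df = n − 2 = 112.
One-sided p ≈ 0.0731, which is ≥ 0.05, so fail to reject H₀.
The data do not give significant evidence that the true slope on weekly study hours exceeds 0.1707 points per unit.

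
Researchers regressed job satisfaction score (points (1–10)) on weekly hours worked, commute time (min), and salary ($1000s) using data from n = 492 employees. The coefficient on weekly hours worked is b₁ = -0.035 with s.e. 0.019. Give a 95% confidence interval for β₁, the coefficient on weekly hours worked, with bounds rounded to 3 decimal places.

(-0.072, 0.002)

df = n − k − 1 = 492 − 3 − 1 = 488.
t* = t_{0.025, 488} = 1.964837.
Margin = t* × SE = 1.964837 × 0.019 = 0.03733.
CI: -0.035 ± 0.03733 → (-0.072, 0.002).
With 95% confidence, each one-unit increase in weekly hours worked is associated with a change of between -0.072 and 0.002 points (1–10) in job satisfaction score, holding the other predictors fixed.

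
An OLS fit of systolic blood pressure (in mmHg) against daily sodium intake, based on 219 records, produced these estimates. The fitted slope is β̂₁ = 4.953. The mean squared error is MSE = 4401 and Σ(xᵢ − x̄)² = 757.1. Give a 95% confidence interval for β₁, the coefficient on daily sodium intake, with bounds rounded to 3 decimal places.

SE(β̂₁) = √(MSE/Sₓₓ) = √(4401/757.1) = 2.41101.
df = n − 2 = 217.
t* = t_{0.025, 217} = 1.970956.
Margin = t* × SE = 1.970956 × 2.41101 = 4.75200.
CI: 4.953 ± 4.75200 → (0.201, 9.705).
With 95% confidence, each one-unit increase in daily sodium intake is associated with a change of between 0.201 and 9.705 mmHg in systolic blood pressure.

(0.201, 9.705)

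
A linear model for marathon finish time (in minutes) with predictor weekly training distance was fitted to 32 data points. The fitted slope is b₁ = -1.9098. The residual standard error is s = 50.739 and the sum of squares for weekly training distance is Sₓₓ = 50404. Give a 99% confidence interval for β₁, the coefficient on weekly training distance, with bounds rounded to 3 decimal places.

SE(b₁) = s/√Sₓₓ = 50.739/√50404 = 0.226001.
df = n − 2 = 30.
t* = t_{0.005, 30} = 2.749996.
Margin = t* × SE = 2.749996 × 0.226001 = 0.62150.
CI: -1.9098 ± 0.62150 → (-2.531, -1.288).
With 99% confidence, each one-unit increase in weekly training distance is associated with a change of between -2.531 and -1.288 minutes in marathon finish time.

(-2.531, -1.288)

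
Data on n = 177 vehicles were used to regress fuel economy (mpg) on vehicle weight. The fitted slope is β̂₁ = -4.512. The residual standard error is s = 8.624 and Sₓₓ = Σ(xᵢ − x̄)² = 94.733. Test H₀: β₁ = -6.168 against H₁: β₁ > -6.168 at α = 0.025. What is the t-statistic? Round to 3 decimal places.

t = 1.869

SE(β̂₁) = s/√Sₓₓ = 8.624/√94.733 = 0.88605.
t = (-4.512 − (-6.168)) / 0.88605 = 1.869.
df = n − 2 = 175.
One-sided p ≈ 0.0316, which is ≥ 0.025, so fail to reject H₀.
The data do not give significant evidence that the true slope on vehicle weight exceeds -6.168 mpg per unit.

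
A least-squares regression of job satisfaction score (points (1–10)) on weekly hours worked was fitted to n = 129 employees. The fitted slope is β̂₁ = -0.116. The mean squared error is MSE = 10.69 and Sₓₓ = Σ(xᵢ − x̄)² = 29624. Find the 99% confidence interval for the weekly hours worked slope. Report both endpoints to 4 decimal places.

SE(β̂₁) = √(MSE/Sₓₓ) = √(10.69/29624) = 0.0189962.
df = n − 2 = 127.
t* = t_{0.005, 127} = 2.615096.
Margin = t* × SE = 2.615096 × 0.0189962 = 0.049677.
CI: -0.116 ± 0.049677 → (-0.1657, -0.0663).
With 99% confidence, each one-unit increase in weekly hours worked is associated with a change of between -0.1657 and -0.0663 points (1–10) in job satisfaction score.

(-0.1657, -0.0663)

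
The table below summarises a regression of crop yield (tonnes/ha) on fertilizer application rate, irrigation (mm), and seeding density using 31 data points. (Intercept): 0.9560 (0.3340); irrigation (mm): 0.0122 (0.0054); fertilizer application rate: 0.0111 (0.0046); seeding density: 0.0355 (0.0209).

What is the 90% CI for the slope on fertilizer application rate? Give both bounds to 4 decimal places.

Read off: b = 0.0111, SE = 0.0046 for fertilizer application rate.
df = n − k − 1 = 31 − 3 − 1 = 27.
t* = t_{0.05, 27} = 1.703288.
Margin = t* × SE = 1.703288 × 0.0046 = 0.007835.
CI: 0.0111 ± 0.007835 → (0.0033, 0.0189).

(0.0033, 0.0189)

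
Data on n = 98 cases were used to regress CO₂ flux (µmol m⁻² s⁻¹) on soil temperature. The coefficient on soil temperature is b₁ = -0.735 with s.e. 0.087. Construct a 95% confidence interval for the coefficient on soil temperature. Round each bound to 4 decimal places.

(-0.9077, -0.5623)

df = n − 2 = 98 − 2 = 96.
t* = t_{0.025, 96} = 1.984984.
Margin = t* × SE = 1.984984 × 0.087 = 0.172694.
CI: -0.735 ± 0.172694 → (-0.9077, -0.5623).
With 95% confidence, each one-unit increase in soil temperature is associated with a change of between -0.9077 and -0.5623 µmol m⁻² s⁻¹ in CO₂ flux.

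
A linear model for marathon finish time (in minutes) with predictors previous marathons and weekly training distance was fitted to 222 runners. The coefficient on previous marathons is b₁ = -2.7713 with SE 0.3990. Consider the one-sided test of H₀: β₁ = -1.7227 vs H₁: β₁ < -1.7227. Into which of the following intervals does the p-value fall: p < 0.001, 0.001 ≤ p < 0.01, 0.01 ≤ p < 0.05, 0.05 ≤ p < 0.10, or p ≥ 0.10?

t = (-2.7713 − (-1.7227)) / 0.3990 = -2.628.
df = n − k − 1 = 222 − 2 − 1 = 219.
One-sided p = P(T_{219} < t) ≈ 0.0046.
So 0.001 ≤ p < 0.01.

0.001 ≤ p < 0.01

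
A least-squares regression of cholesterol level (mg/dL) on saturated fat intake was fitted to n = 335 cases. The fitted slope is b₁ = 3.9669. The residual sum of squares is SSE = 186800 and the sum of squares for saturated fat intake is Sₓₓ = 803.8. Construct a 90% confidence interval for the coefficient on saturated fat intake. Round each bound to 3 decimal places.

MSE = SSE/(n − 2) = 186800/333 = 560.961.
SE(b₁) = √(MSE/Sₓₓ) = √(560.961/803.8) = 0.835396.
df = n − 2 = 333.
t* = t_{0.05, 333} = 1.649442.
Margin = t* × SE = 1.649442 × 0.835396 = 1.37794.
CI: 3.9669 ± 1.37794 → (2.589, 5.345).
With 90% confidence, each one-unit increase in saturated fat intake is associated with a change of between 2.589 and 5.345 mg/dL in cholesterol level.

(2.589, 5.345)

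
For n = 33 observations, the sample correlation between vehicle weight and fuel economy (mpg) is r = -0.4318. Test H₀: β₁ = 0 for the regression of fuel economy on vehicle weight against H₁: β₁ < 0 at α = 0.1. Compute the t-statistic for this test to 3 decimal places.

t = r·√(n − 2)/√(1 − r²) = -0.4318·√31/√0.813549 = -2.665.
df = n − 2 = 31.
One-sided p ≈ 0.0060, which is < 0.1, so reject H₀.
There is evidence of a linear association between vehicle weight and fuel economy.

t = -2.665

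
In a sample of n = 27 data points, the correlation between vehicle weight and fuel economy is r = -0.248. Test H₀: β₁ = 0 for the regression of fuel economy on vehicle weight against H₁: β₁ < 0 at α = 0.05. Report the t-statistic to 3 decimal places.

t = -1.280

t = r·√(n − 2)/√(1 − r²) = -0.248·√25/√0.938496 = -1.280.
df = n − 2 = 25.
One-sided p ≈ 0.1062, which is ≥ 0.05, so fail to reject H₀.
The data do not give significant evidence of a linear association between vehicle weight and fuel economy.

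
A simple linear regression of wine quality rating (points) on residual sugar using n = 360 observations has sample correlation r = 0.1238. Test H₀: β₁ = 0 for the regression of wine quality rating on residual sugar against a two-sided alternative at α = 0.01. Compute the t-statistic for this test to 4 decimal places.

t = r·√(n − 2)/√(1 − r²) = 0.1238·√358/√0.984674 = 2.3606.
df = n − 2 = 358.
Two-sided p ≈ 0.0188, which is ≥ 0.01, so fail to reject H₀.
The data do not give significant evidence of a linear association between residual sugar and wine quality rating.

t = 2.3606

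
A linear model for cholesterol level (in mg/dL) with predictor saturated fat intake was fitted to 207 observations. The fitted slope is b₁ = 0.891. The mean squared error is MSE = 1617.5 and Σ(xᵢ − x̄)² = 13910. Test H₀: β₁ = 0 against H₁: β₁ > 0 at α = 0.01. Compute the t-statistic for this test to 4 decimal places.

SE(b₁) = √(MSE/Sₓₓ) = √(1617.5/13910) = 0.341003.
t = 0.891 / 0.341003 = 2.6129.
df = n − 2 = 205.
One-sided p ≈ 0.0048, which is < 0.01, so reject H₀.
There is evidence that the true slope on saturated fat intake is positive.

t = 2.6129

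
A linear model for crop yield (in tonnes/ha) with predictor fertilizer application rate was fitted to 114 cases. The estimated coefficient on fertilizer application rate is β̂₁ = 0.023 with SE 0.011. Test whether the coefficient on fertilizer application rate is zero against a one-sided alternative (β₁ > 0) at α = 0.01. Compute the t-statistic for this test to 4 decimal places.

t = 2.0909

H₀: β₁ = 0 vs H₁: β₁ > 0.
t = (β̂₁ − β₁⁰)/SE = 0.023 / 0.011 = 2.0909.
df = n − 2 = 114 − 2 = 112.
One-sided p ≈ 0.0194, which is ≥ 0.01, so fail to reject H₀.
The data do not give significant evidence that the true slope on fertilizer application rate is positive.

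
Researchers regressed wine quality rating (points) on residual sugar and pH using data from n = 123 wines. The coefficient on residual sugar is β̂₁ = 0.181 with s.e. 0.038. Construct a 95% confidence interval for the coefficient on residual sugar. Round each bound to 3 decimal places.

(0.106, 0.256)

df = n − k − 1 = 123 − 2 − 1 = 120.
t* = t_{0.025, 120} = 1.97993.
Margin = t* × SE = 1.97993 × 0.038 = 0.07524.
CI: 0.181 ± 0.07524 → (0.106, 0.256).
With 95% confidence, each one-unit increase in residual sugar is associated with a change of between 0.106 and 0.256 points in wine quality rating, holding the other predictors fixed.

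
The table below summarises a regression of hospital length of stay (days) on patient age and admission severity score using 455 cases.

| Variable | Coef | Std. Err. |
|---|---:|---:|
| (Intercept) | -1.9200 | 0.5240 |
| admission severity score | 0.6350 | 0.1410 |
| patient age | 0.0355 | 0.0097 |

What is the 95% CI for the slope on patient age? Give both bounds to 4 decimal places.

(0.0164, 0.0546)

Read off: b = 0.0355, SE = 0.0097 for patient age.
df = n − k − 1 = 455 − 2 − 1 = 452.
t* = t_{0.025, 452} = 1.965226.
Margin = t* × SE = 1.965226 × 0.0097 = 0.019063.
CI: 0.0355 ± 0.019063 → (0.0164, 0.0546).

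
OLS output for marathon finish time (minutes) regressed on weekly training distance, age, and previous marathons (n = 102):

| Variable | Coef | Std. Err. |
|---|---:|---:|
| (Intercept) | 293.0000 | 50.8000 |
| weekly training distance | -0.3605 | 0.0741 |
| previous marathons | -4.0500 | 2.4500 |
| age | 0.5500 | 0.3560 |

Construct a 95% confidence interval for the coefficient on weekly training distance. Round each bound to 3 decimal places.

Read off: b = -0.3605, SE = 0.0741 for weekly training distance.
df = n − k − 1 = 102 − 3 − 1 = 98.
t* = t_{0.025, 98} = 1.984467.
Margin = t* × SE = 1.984467 × 0.0741 = 0.14705.
CI: -0.3605 ± 0.14705 → (-0.508, -0.213).

(-0.508, -0.213)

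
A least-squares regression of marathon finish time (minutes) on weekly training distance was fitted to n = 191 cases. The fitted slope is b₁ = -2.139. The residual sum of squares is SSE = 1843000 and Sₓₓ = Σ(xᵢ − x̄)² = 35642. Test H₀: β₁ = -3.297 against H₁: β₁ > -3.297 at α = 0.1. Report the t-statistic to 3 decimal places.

MSE = SSE/(n − 2) = 1843000/189 = 9751.32.
SE(b₁) = √(MSE/Sₓₓ) = √(9751.32/35642) = 0.523059.
t = (-2.139 − (-3.297)) / 0.523059 = 2.214.
df = n − 2 = 189.
One-sided p ≈ 0.0140, which is < 0.1, so reject H₀.
There is evidence that the true slope on weekly training distance exceeds -3.297 minutes per unit.

t = 2.214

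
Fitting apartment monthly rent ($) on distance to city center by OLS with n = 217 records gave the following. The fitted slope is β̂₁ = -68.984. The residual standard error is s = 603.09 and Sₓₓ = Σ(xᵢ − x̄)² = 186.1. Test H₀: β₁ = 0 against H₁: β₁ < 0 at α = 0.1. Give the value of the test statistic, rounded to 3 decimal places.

SE(β̂₁) = s/√Sₓₓ = 603.09/√186.1 = 44.2088.
t = -68.984 / 44.2088 = -1.560.
df = n − 2 = 215.
One-sided p ≈ 0.0601, which is < 0.1, so reject H₀.
There is evidence that the true slope on distance to city center is negative.

t = -1.560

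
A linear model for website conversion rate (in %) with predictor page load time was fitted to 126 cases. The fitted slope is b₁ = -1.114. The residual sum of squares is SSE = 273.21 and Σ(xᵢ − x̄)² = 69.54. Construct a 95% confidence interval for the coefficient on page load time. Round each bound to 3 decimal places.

(-1.466, -0.762)

MSE = SSE/(n − 2) = 273.21/124 = 2.20331.
SE(b₁) = √(MSE/Sₓₓ) = √(2.20331/69.54) = 0.178.
df = n − 2 = 124.
t* = t_{0.025, 124} = 1.97928.
Margin = t* × SE = 1.97928 × 0.178 = 0.35231.
CI: -1.114 ± 0.35231 → (-1.466, -0.762).
With 95% confidence, each one-unit increase in page load time is associated with a change of between -1.466 and -0.762 % in website conversion rate.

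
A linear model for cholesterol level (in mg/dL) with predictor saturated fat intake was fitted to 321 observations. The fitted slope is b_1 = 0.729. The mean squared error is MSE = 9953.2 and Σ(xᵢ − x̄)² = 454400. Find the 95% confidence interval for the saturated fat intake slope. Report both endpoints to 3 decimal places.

SE(b_1) = √(MSE/Sₓₓ) = √(9953.2/454400) = 0.148.
df = n − 2 = 319.
t* = t_{0.025, 319} = 1.967428.
Margin = t* × SE = 1.967428 × 0.148 = 0.29118.
CI: 0.729 ± 0.29118 → (0.438, 1.020).
With 95% confidence, each one-unit increase in saturated fat intake is associated with a change of between 0.438 and 1.020 mg/dL in cholesterol level.

(0.438, 1.020)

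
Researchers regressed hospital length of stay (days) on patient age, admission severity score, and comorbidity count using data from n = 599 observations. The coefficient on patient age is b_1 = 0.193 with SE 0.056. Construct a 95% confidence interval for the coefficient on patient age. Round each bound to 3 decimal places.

(0.083, 0.303)

df = n − k − 1 = 599 − 3 − 1 = 595.
t* = t_{0.025, 595} = 1.963959.
Margin = t* × SE = 1.963959 × 0.056 = 0.10998.
CI: 0.193 ± 0.10998 → (0.083, 0.303).
With 95% confidence, each one-unit increase in patient age is associated with a change of between 0.083 and 0.303 days in hospital length of stay, holding the other predictors fixed.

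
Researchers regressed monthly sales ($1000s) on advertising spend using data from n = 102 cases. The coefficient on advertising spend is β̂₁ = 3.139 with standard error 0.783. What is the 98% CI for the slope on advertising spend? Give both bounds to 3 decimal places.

df = n − 2 = 102 − 2 = 100.
t* = t_{0.01, 100} = 2.364217.
Margin = t* × SE = 2.364217 × 0.783 = 1.85118.
CI: 3.139 ± 1.85118 → (1.288, 4.990).
With 98% confidence, each one-unit increase in advertising spend is associated with a change of between 1.288 and 4.990 $1000s in monthly sales.

(1.288, 4.990)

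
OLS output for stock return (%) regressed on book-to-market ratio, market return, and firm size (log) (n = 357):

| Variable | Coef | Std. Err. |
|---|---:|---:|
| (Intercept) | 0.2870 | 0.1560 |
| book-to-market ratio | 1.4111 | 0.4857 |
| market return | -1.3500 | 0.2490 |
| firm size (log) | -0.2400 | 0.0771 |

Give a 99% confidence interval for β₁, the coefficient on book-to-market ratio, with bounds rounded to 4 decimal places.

Read off: b = 1.4111, SE = 0.4857 for book-to-market ratio.
df = n − k − 1 = 357 − 3 − 1 = 353.
t* = t_{0.005, 353} = 2.589828.
Margin = t* × SE = 2.589828 × 0.4857 = 1.257880.
CI: 1.4111 ± 1.257880 → (0.1532, 2.6690).

(0.1532, 2.6690)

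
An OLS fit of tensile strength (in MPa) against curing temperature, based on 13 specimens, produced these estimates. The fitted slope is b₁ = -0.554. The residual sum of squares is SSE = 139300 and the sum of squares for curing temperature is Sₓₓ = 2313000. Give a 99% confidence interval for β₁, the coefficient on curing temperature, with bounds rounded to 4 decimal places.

(-0.7838, -0.3242)

MSE = SSE/(n − 2) = 139300/11 = 12663.6.
SE(b₁) = √(MSE/Sₓₓ) = √(12663.6/2313000) = 0.0739931.
df = n − 2 = 11.
t* = t_{0.005, 11} = 3.105807.
Margin = t* × SE = 3.105807 × 0.0739931 = 0.229808.
CI: -0.554 ± 0.229808 → (-0.7838, -0.3242).
With 99% confidence, each one-unit increase in curing temperature is associated with a change of between -0.7838 and -0.3242 MPa in tensile strength.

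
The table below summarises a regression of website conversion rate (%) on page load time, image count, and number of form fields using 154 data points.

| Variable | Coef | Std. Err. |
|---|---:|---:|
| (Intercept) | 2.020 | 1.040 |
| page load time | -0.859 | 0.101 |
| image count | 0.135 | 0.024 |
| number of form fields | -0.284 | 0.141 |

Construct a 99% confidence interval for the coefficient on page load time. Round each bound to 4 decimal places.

Read off: b = -0.859, SE = 0.101 for page load time.
df = n − k − 1 = 154 − 3 − 1 = 150.
t* = t_{0.005, 150} = 2.609003.
Margin = t* × SE = 2.609003 × 0.101 = 0.263509.
CI: -0.859 ± 0.263509 → (-1.1225, -0.5955).

(-1.1225, -0.5955)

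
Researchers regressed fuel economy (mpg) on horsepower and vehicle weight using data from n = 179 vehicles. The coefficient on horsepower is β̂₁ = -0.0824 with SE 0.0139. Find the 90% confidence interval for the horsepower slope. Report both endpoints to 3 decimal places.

(-0.105, -0.059)

df = n − k − 1 = 179 − 2 − 1 = 176.
t* = t_{0.05, 176} = 1.653557.
Margin = t* × SE = 1.653557 × 0.0139 = 0.02298.
CI: -0.0824 ± 0.02298 → (-0.105, -0.059).
With 90% confidence, each one-unit increase in horsepower is associated with a change of between -0.105 and -0.059 mpg in fuel economy, holding the other predictors fixed.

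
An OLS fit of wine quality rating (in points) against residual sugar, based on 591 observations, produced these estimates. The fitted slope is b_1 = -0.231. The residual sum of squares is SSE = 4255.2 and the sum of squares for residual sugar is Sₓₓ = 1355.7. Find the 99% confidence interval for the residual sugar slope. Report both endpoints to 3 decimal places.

MSE = SSE/(n − 2) = 4255.2/589 = 7.22445.
SE(b_1) = √(MSE/Sₓₓ) = √(7.22445/1355.7) = 0.0729996.
df = n − 2 = 589.
t* = t_{0.005, 589} = 2.584202.
Margin = t* × SE = 2.584202 × 0.0729996 = 0.18865.
CI: -0.231 ± 0.18865 → (-0.420, -0.042).
With 99% confidence, each one-unit increase in residual sugar is associated with a change of between -0.420 and -0.042 points in wine quality rating.

(-0.420, -0.042)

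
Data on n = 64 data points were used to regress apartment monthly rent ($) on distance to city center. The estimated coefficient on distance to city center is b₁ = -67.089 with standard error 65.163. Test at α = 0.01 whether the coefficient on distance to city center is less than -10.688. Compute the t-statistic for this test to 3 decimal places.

H₀: β₁ = -10.688 vs H₁: β₁ < -10.688.
t = (b₁ − β₁⁰)/SE = (-67.089 − (-10.688)) / 65.163 = -0.866.
df = n − 2 = 64 − 2 = 62.
One-sided p ≈ 0.1950, which is ≥ 0.01, so fail to reject H₀.
The data do not give significant evidence that the true slope on distance to city center is below -10.688 $ per unit.

t = -0.866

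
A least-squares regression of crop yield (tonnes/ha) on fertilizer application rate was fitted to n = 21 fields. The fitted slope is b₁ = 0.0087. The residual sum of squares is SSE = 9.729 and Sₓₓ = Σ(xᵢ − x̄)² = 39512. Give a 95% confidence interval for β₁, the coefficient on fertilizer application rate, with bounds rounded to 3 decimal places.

MSE = SSE/(n − 2) = 9.729/19 = 0.512053.
SE(b₁) = √(MSE/Sₓₓ) = √(0.512053/39512) = 0.00359992.
df = n − 2 = 19.
t* = t_{0.025, 19} = 2.093024.
Margin = t* × SE = 2.093024 × 0.00359992 = 0.00753.
CI: 0.0087 ± 0.00753 → (0.001, 0.016).
With 95% confidence, each one-unit increase in fertilizer application rate is associated with a change of between 0.001 and 0.016 tonnes/ha in crop yield.

(0.001, 0.016)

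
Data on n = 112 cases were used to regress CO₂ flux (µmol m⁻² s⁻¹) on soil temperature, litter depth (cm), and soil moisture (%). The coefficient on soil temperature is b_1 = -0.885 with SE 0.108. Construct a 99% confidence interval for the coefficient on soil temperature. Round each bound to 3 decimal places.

(-1.168, -0.602)

df = n − k − 1 = 112 − 3 − 1 = 108.
t* = t_{0.005, 108} = 2.62212.
Margin = t* × SE = 2.62212 × 0.108 = 0.28319.
CI: -0.885 ± 0.28319 → (-1.168, -0.602).
With 99% confidence, each one-unit increase in soil temperature is associated with a change of between -1.168 and -0.602 µmol m⁻² s⁻¹ in CO₂ flux, holding the other predictors fixed.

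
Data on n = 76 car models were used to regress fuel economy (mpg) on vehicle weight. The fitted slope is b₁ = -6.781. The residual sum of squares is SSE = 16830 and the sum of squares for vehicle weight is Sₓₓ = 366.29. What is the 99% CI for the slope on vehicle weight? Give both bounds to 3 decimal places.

(-8.864, -4.698)

MSE = SSE/(n − 2) = 16830/74 = 227.432.
SE(b₁) = √(MSE/Sₓₓ) = √(227.432/366.29) = 0.787977.
df = n − 2 = 74.
t* = t_{0.005, 74} = 2.643913.
Margin = t* × SE = 2.643913 × 0.787977 = 2.08334.
CI: -6.781 ± 2.08334 → (-8.864, -4.698).
With 99% confidence, each one-unit increase in vehicle weight is associated with a change of between -8.864 and -4.698 mpg in fuel economy.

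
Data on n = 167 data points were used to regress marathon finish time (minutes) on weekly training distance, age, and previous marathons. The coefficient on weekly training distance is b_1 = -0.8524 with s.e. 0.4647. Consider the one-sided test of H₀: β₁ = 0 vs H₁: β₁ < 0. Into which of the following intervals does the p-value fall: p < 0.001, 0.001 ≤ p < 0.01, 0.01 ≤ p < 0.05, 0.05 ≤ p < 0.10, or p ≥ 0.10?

t = -0.8524 / 0.4647 = -1.834.
df = n − k − 1 = 167 − 3 − 1 = 163.
One-sided p = P(T_{163} < t) ≈ 0.0342.
So 0.01 ≤ p < 0.05.

0.01 ≤ p < 0.05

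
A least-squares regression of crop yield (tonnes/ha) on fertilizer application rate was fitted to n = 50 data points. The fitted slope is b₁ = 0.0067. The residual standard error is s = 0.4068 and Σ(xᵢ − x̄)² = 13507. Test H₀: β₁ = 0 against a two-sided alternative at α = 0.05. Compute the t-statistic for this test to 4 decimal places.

SE(b₁) = s/√Sₓₓ = 0.4068/√13507 = 0.00350027.
t = 0.0067 / 0.00350027 = 1.9141.
df = n − 2 = 48.
Two-sided p ≈ 0.0616, which is ≥ 0.05, so fail to reject H₀.
The data do not give significant evidence of an association between fertilizer application rate and crop yield.

t = 1.9141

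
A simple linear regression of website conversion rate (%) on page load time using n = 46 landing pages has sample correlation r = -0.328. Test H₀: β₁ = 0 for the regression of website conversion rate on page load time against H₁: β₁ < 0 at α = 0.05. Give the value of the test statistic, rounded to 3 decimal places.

t = r·√(n − 2)/√(1 − r²) = -0.328·√44/√0.892416 = -2.303.
df = n − 2 = 44.
One-sided p ≈ 0.0130, which is < 0.05, so reject H₀.
There is evidence of a linear association between page load time and website conversion rate.

t = -2.303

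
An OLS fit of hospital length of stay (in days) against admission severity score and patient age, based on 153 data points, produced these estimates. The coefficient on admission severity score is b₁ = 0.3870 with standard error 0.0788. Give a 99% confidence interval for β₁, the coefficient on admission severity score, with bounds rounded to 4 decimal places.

(0.1814, 0.5926)

df = n − k − 1 = 153 − 2 − 1 = 150.
t* = t_{0.005, 150} = 2.609003.
Margin = t* × SE = 2.609003 × 0.0788 = 0.205589.
CI: 0.3870 ± 0.205589 → (0.1814, 0.5926).
With 99% confidence, each one-unit increase in admission severity score is associated with a change of between 0.1814 and 0.5926 days in hospital length of stay, holding the other predictors fixed.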